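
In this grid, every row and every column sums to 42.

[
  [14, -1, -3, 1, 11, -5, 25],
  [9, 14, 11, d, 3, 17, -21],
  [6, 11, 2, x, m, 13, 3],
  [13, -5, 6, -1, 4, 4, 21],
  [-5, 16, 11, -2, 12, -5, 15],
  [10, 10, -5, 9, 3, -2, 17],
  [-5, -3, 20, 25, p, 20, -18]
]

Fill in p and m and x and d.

The known cells in row 2 total 33, leaving 42 − 33 = 9 for the blank.
The known cells in column 4 total 41, leaving 42 − 41 = 1 for the blank.
The known cells in row 3 total 36, leaving 42 − 36 = 6 for the blank.
The known cells in row 7 total 39, leaving 42 − 39 = 3 for the blank.

p = 3, m = 6, x = 1, d = 9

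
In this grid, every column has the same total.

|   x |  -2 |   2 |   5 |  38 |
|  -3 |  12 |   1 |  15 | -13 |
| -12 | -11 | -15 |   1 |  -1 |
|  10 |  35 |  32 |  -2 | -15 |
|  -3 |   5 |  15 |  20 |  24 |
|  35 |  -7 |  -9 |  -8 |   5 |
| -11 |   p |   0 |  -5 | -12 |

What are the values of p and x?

p = -6, x = 10

Columns 4 and 5 both add up to 26, so every column sums to 26.
Column 2: -2 + 12 − 11 + 35 + 5 − 7 = 32, so the missing entry is 26 − 32 = -6.
Column 1: -3 − 12 + 10 − 3 + 35 − 11 = 16, so the missing entry is 26 − 16 = 10.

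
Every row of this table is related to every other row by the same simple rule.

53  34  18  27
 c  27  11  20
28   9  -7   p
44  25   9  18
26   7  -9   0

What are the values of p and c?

p = 2, c = 46

The difference between any two rows is the same in every column — this is an addition table with the headers hidden.
Row 3 minus row 1 is -7 − 18 = -25, so its entry in column 4 is 27 + (-25) = 2.
Row 2 minus row 1 is 11 − 18 = -7, so its entry in column 1 is 53 + (-7) = 46.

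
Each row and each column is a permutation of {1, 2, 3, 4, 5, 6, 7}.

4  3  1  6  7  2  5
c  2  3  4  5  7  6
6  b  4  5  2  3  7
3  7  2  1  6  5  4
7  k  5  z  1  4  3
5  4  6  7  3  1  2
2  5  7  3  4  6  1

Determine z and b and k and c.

z = 2, b = 1, k = 6, c = 1

For row 2, column 1: row 2 already has {2, 3, 4, 5, 6, 7}; that leaves 1.
At (row 3, col 2): row 3 already has {2, 3, 4, 5, 6, 7}, so the value is 1.
For row 5, column 2: column 2 already has {1, 2, 3, 4, 5, 7}; that leaves 6.
At (row 5, col 4): row 5 already has {1, 3, 4, 5, 6, 7}, so the value is 2.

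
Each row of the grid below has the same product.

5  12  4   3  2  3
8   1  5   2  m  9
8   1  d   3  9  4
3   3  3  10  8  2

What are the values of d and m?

d = 5, m = 6

Rows 1 and 4 each multiply to 4320, so every row has product 4320.
Row 3: 8×1×3×9×4 = 864, so the missing entry is 4320 ÷ 864 = 5.
Row 2: 8×1×5×2×9 = 720, so the missing entry is 4320 ÷ 720 = 6.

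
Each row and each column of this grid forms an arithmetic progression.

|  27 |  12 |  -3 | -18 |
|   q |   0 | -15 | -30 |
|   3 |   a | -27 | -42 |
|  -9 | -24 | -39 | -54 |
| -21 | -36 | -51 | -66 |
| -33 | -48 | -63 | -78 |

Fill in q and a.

q = 15, a = -12

Along each row the entries change by -15 per step; down each column they change by -12.
Row 2: from 0 at column 2, stepping by -15 to column 1 gives 15.
Row 3: from 3 at column 1, stepping by -15 to column 2 gives -12.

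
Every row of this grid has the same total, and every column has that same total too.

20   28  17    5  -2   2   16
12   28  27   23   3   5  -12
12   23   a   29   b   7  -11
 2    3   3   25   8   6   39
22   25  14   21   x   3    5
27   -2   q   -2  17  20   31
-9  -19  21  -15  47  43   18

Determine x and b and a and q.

x = -4, b = 17, a = 9, q = -5

Rows 1 and 2 both sum to 86, so that's the common total.
The known cells in row 5 total 90, leaving 86 − 90 = -4 for the blank.
The known cells in column 5 total 69, leaving 86 − 69 = 17 for the blank.
The known cells in row 6 total 91, leaving 86 − 91 = -5 for the blank.
The known cells in row 3 total 77, leaving 86 − 77 = 9 for the blank.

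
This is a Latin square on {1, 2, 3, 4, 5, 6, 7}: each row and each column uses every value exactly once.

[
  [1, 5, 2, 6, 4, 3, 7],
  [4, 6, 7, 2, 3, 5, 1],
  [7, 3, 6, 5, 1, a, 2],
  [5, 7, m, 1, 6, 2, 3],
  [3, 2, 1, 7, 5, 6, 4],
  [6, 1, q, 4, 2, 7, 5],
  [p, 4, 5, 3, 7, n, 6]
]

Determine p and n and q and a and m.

Cell (7,1): column 1 already has {1, 3, 4, 5, 6, 7} → 2.
At (row 7, col 6): row 7 already has {2, 3, 4, 5, 6, 7}, so the value is 1.
For row 4, column 3: row 4 already has {1, 2, 3, 5, 6, 7}; that leaves 4.
For row 3, column 6: row 3 already has {1, 2, 3, 5, 6, 7}; that leaves 4.
For row 6, column 3: row 6 already has {1, 2, 4, 5, 6, 7}; that leaves 3.

p = 2, n = 1, q = 3, a = 4, m = 4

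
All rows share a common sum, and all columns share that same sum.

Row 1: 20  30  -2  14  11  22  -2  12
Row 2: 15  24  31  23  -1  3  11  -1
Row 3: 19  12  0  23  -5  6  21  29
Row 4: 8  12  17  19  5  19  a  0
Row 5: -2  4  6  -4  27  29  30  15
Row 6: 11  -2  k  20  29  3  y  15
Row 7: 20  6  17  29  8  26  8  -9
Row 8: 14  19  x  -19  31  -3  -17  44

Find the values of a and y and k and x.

a = 25, y = 29, k = 0, x = 36

Rows 1 and 2 both sum to 105, so that's the common total.
Row 8: 14 + 19 − 19 + 31 − 3 − 17 + 44 = 69, so its missing entry is 105 − 69 = 36.
Column 3: -2 + 31 + 0 + 17 + 6 + 17 + 36 = 105, so its missing entry is 105 − 105 = 0.
Row 6: 11 − 2 + 0 + 20 + 29 + 3 + 15 = 76, so its missing entry is 105 − 76 = 29.
Row 4: 8 + 12 + 17 + 19 + 5 + 19 + 0 = 80, so its missing entry is 105 − 80 = 25.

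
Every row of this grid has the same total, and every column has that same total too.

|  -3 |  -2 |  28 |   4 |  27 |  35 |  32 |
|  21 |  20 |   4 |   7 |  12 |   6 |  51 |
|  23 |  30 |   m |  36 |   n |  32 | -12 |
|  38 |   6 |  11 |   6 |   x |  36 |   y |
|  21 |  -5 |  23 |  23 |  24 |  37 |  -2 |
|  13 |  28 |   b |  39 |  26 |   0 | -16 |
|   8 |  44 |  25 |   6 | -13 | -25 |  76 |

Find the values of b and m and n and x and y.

Rows 1 and 2 both sum to 121, so that's the common total.
Column 7 has 32 + 51 − 12 − 2 − 16 + 76 = 129; the blank must be 121 − 129 = -8.
Row 4 has 38 + 6 + 11 + 6 + 36 − 8 = 89; the blank must be 121 − 89 = 32.
Column 5 has 27 + 12 + 32 + 24 + 26 − 13 = 108; the blank must be 121 − 108 = 13.
Row 3 has 23 + 30 + 36 + 13 + 32 − 12 = 122; the blank must be 121 − 122 = -1.
Row 6 has 13 + 28 + 39 + 26 + 0 − 16 = 90; the blank must be 121 − 90 = 31.

b = 31, m = -1, n = 13, x = 32, y = -8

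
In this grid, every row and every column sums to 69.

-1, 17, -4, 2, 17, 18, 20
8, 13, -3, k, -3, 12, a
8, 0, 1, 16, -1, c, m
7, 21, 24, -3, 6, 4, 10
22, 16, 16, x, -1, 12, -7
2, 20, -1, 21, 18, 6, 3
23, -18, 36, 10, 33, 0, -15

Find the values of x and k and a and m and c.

x = 11, k = 12, a = 30, m = 28, c = 17

The known cells in row 5 total 58, leaving 69 − 58 = 11 for the blank.
The known cells in column 6 total 52, leaving 69 − 52 = 17 for the blank.
The known cells in row 3 total 41, leaving 69 − 41 = 28 for the blank.
The known cells in column 7 total 39, leaving 69 − 39 = 30 for the blank.
The known cells in row 2 total 57, leaving 69 − 57 = 12 for the blank.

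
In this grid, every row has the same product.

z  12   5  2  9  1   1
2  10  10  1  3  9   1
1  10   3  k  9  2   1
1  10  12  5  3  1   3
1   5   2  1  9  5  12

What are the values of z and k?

Rows 4 and 5 each multiply to 5400, so every row has product 5400.
Row 1: 12×5×2×9×1×1 = 1080, so the missing entry is 5400 ÷ 1080 = 5.
Row 3: 1×10×3×9×2×1 = 540, so the missing entry is 5400 ÷ 540 = 10.

z = 5, k = 10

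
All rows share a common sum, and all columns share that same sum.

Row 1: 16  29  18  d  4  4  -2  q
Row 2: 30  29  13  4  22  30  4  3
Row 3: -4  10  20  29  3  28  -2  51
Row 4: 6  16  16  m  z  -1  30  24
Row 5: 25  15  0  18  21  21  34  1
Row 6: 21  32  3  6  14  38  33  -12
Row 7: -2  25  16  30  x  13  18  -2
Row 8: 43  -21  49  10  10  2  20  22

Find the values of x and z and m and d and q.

Rows 2 and 3 both sum to 135, so that's the common total.
The known cells in column 8 total 87, leaving 135 − 87 = 48 for the blank.
The known cells in row 1 total 117, leaving 135 − 117 = 18 for the blank.
The known cells in row 7 total 98, leaving 135 − 98 = 37 for the blank.
The known cells in column 5 total 111, leaving 135 − 111 = 24 for the blank.
The known cells in row 4 total 115, leaving 135 − 115 = 20 for the blank.

x = 37, z = 24, m = 20, d = 18, q = 48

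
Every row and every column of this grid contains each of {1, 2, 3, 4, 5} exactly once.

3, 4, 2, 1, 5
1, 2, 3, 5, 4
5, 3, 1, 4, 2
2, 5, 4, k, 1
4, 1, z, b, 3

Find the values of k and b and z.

For row 4, column 4: row 4 already has {1, 2, 4, 5}; that leaves 3.
At (row 5, col 3): column 3 already has {1, 2, 3, 4}, so the value is 5.
For row 5, column 4: row 5 already has {1, 3, 4, 5}; that leaves 2.

k = 3, b = 2, z = 5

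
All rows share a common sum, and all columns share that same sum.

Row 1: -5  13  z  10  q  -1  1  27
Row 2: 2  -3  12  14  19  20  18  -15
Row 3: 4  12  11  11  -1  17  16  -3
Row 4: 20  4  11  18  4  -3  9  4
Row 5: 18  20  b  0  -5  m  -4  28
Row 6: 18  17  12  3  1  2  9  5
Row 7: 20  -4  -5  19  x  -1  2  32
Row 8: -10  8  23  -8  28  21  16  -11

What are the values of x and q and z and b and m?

x = 4, q = 17, z = 5, b = -2, m = 12

Rows 2 and 3 both sum to 67, so that's the common total.
Row 7 has 20 − 4 − 5 + 19 − 1 + 2 + 32 = 63; the blank must be 67 − 63 = 4.
Column 5 has 19 − 1 + 4 − 5 + 1 + 4 + 28 = 50; the blank must be 67 − 50 = 17.
Column 6 has -1 + 20 + 17 − 3 + 2 − 1 + 21 = 55; the blank must be 67 − 55 = 12.
Row 5 has 18 + 20 + 0 − 5 + 12 − 4 + 28 = 69; the blank must be 67 − 69 = -2.
Row 1 has -5 + 13 + 10 + 17 − 1 + 1 + 27 = 62; the blank must be 67 − 62 = 5.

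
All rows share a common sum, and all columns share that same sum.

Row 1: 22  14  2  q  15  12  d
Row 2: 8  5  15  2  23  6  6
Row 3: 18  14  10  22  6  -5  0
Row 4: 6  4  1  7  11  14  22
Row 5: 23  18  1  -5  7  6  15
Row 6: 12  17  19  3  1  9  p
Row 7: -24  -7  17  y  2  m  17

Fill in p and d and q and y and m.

p = 4, d = 1, q = -1, y = 37, m = 23

Rows 2 and 3 both sum to 65, so that's the common total.
The known cells in column 6 total 42, leaving 65 − 42 = 23 for the blank.
The known cells in row 6 total 61, leaving 65 − 61 = 4 for the blank.
The known cells in column 7 total 64, leaving 65 − 64 = 1 for the blank.
The known cells in row 1 total 66, leaving 65 − 66 = -1 for the blank.
The known cells in row 7 total 28, leaving 65 − 28 = 37 for the blank.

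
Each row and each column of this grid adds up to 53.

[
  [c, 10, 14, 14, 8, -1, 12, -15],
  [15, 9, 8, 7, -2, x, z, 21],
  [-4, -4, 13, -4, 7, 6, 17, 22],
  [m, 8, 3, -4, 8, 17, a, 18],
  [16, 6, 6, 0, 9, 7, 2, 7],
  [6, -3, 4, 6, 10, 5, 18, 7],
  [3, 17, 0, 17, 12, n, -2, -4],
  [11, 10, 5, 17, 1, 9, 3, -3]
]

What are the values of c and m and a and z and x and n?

c = 11, m = -5, a = 8, z = -5, x = 0, n = 10

Row 7 has 3 + 17 + 0 + 17 + 12 − 2 − 4 = 43; the blank must be 53 − 43 = 10.
Column 6 has -1 + 6 + 17 + 7 + 5 + 10 + 9 = 53; the blank must be 53 − 53 = 0.
Row 1 has 10 + 14 + 14 + 8 − 1 + 12 − 15 = 42; the blank must be 53 − 42 = 11.
Column 1 has 11 + 15 − 4 + 16 + 6 + 3 + 11 = 58; the blank must be 53 − 58 = -5.
Row 4 has -5 + 8 + 3 − 4 + 8 + 17 + 18 = 45; the blank must be 53 − 45 = 8.
Row 2 has 15 + 9 + 8 + 7 − 2 + 0 + 21 = 58; the blank must be 53 − 58 = -5.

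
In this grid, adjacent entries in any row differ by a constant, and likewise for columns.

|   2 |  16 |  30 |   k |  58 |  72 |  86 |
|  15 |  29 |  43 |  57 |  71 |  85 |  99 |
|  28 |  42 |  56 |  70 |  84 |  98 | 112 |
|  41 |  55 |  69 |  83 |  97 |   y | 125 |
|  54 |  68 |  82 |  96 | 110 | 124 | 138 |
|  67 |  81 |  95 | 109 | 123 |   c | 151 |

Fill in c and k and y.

c = 137, k = 44, y = 111

Along each row the entries change by 14 per step; down each column they change by 13.
Row 6: from 67 at column 1, stepping by 14 to column 6 gives 137.
Row 1: from 2 at column 1, stepping by 14 to column 4 gives 44.
Row 4: from 41 at column 1, stepping by 14 to column 6 gives 111.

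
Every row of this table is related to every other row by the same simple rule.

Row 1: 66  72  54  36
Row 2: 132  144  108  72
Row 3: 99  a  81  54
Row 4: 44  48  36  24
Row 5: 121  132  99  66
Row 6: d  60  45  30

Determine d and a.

d = 55, a = 108

Each row is a constant multiple of every other row — this is a multiplication table with the headers hidden.
Row 6 is 45/54 = 5/6 times row 1, so its entry in column 1 is 66 × 5/6 = 55.
Row 3 is 81/54 = 3/2 times row 1, so its entry in column 2 is 72 × 3/2 = 108.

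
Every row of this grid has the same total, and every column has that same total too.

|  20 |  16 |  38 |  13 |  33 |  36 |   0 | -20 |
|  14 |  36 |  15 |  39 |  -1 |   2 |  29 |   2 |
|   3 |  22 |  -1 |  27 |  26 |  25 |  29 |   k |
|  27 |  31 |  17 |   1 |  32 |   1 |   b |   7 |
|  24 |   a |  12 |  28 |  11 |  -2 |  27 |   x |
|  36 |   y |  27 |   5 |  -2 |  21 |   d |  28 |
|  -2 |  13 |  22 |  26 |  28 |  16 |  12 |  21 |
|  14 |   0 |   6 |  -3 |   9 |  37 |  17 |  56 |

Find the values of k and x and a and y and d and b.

Rows 1 and 2 both sum to 136, so that's the common total.
Row 3 has 3 + 22 − 1 + 27 + 26 + 25 + 29 = 131; the blank must be 136 − 131 = 5.
Row 4 has 27 + 31 + 17 + 1 + 32 + 1 + 7 = 116; the blank must be 136 − 116 = 20.
Column 7 has 0 + 29 + 29 + 20 + 27 + 12 + 17 = 134; the blank must be 136 − 134 = 2.
Row 6 has 36 + 27 + 5 − 2 + 21 + 2 + 28 = 117; the blank must be 136 − 117 = 19.
Column 2 has 16 + 36 + 22 + 31 + 19 + 13 + 0 = 137; the blank must be 136 − 137 = -1.
Row 5 has 24 − 1 + 12 + 28 + 11 − 2 + 27 = 99; the blank must be 136 − 99 = 37.

k = 5, x = 37, a = -1, y = 19, d = 2, b = 20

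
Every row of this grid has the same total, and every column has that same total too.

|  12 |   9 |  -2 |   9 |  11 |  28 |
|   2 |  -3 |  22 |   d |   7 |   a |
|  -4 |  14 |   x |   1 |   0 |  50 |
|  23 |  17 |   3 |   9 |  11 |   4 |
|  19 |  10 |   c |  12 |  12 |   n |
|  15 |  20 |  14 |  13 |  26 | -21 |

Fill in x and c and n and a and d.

Rows 1 and 4 both sum to 67, so that's the common total.
The known cells in row 3 total 61, leaving 67 − 61 = 6 for the blank.
The known cells in column 3 total 43, leaving 67 − 43 = 24 for the blank.
The known cells in row 5 total 77, leaving 67 − 77 = -10 for the blank.
The known cells in column 6 total 51, leaving 67 − 51 = 16 for the blank.
The known cells in row 2 total 44, leaving 67 − 44 = 23 for the blank.

x = 6, c = 24, n = -10, a = 16, d = 23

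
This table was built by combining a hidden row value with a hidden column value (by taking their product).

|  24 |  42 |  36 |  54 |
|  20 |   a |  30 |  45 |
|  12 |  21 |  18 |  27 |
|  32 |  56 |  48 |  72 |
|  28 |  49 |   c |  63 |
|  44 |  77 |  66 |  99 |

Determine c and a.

c = 42, a = 35

Each row is a constant multiple of every other row — this is a multiplication table with the headers hidden.
Row 5 is 28/24 = 7/6 times row 1, so its entry in column 3 is 36 × 7/6 = 42.
Row 2 is 20/24 = 5/6 times row 1, so its entry in column 2 is 42 × 5/6 = 35.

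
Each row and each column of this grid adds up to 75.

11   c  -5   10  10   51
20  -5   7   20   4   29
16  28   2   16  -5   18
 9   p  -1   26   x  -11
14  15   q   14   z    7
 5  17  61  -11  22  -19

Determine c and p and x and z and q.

c = -2, p = 22, x = 30, z = 14, q = 11

Row 1 has 11 − 5 + 10 + 10 + 51 = 77; the blank must be 75 − 77 = -2.
Column 2 has -2 − 5 + 28 + 15 + 17 = 53; the blank must be 75 − 53 = 22.
Row 4 has 9 + 22 − 1 + 26 − 11 = 45; the blank must be 75 − 45 = 30.
Column 5 has 10 + 4 − 5 + 30 + 22 = 61; the blank must be 75 − 61 = 14.
Row 5 has 14 + 15 + 14 + 14 + 7 = 64; the blank must be 75 − 64 = 11.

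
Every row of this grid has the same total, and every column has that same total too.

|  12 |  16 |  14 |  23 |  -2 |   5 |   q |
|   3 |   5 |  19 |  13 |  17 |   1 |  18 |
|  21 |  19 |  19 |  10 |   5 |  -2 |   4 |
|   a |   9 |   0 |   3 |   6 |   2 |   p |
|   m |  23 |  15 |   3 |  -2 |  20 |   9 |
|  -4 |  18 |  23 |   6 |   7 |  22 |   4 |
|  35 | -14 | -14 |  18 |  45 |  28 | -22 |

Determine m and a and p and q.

Rows 2 and 3 both sum to 76, so that's the common total.
The known cells in row 1 total 68, leaving 76 − 68 = 8 for the blank.
The known cells in row 5 total 68, leaving 76 − 68 = 8 for the blank.
The known cells in column 7 total 21, leaving 76 − 21 = 55 for the blank.
The known cells in row 4 total 75, leaving 76 − 75 = 1 for the blank.

m = 8, a = 1, p = 55, q = 8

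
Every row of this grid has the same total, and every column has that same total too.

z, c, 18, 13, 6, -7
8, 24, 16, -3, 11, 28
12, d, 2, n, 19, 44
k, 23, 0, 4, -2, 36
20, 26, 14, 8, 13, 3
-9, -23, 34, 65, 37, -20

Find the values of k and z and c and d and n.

k = 23, z = 30, c = 24, d = 10, n = -3

Rows 2 and 5 both sum to 84, so that's the common total.
The known cells in row 4 total 61, leaving 84 − 61 = 23 for the blank.
The known cells in column 1 total 54, leaving 84 − 54 = 30 for the blank.
The known cells in row 1 total 60, leaving 84 − 60 = 24 for the blank.
The known cells in column 2 total 74, leaving 84 − 74 = 10 for the blank.
The known cells in row 3 total 87, leaving 84 − 87 = -3 for the blank.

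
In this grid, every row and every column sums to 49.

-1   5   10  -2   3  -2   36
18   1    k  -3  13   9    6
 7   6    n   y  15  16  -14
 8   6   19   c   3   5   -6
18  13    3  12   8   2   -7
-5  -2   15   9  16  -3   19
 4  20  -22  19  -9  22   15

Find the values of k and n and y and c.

k = 5, n = 19, y = 0, c = 14

Row 2 has 18 + 1 − 3 + 13 + 9 + 6 = 44; the blank must be 49 − 44 = 5.
Row 4 has 8 + 6 + 19 + 3 + 5 − 6 = 35; the blank must be 49 − 35 = 14.
Column 4 has -2 − 3 + 14 + 12 + 9 + 19 = 49; the blank must be 49 − 49 = 0.
Row 3 has 7 + 6 + 0 + 15 + 16 − 14 = 30; the blank must be 49 − 30 = 19.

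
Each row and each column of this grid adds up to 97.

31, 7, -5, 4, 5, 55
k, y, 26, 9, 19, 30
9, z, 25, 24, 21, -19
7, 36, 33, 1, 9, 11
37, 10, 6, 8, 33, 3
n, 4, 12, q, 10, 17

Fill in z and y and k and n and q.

Row 3 has 9 + 25 + 24 + 21 − 19 = 60; the blank must be 97 − 60 = 37.
Column 4 has 4 + 9 + 24 + 1 + 8 = 46; the blank must be 97 − 46 = 51.
Column 2 has 7 + 37 + 36 + 10 + 4 = 94; the blank must be 97 − 94 = 3.
Row 6 has 4 + 12 + 51 + 10 + 17 = 94; the blank must be 97 − 94 = 3.
Row 2 has 3 + 26 + 9 + 19 + 30 = 87; the blank must be 97 − 87 = 10.

z = 37, y = 3, k = 10, n = 3, q = 51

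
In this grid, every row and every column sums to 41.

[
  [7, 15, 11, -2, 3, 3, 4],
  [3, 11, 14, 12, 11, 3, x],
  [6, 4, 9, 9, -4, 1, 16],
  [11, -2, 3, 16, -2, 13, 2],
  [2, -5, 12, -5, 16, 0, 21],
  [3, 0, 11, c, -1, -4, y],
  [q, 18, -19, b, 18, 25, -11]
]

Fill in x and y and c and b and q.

x = -13, y = 22, c = 10, b = 1, q = 9

The known cells in column 1 total 32, leaving 41 − 32 = 9 for the blank.
The known cells in row 2 total 54, leaving 41 − 54 = -13 for the blank.
The known cells in column 7 total 19, leaving 41 − 19 = 22 for the blank.
The known cells in row 6 total 31, leaving 41 − 31 = 10 for the blank.
The known cells in row 7 total 40, leaving 41 − 40 = 1 for the blank.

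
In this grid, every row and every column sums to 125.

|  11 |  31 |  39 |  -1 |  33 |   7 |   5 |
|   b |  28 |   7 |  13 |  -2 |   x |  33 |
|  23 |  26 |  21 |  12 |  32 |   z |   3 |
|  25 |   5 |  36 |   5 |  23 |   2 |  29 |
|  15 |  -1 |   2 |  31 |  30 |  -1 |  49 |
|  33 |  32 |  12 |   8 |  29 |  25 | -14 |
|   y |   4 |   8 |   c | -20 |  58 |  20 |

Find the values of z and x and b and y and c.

z = 8, x = 26, b = 20, y = -2, c = 57

Row 3: 23 + 26 + 21 + 12 + 32 + 3 = 117, so its missing entry is 125 − 117 = 8.
Column 6: 7 + 8 + 2 − 1 + 25 + 58 = 99, so its missing entry is 125 − 99 = 26.
Row 2: 28 + 7 + 13 − 2 + 26 + 33 = 105, so its missing entry is 125 − 105 = 20.
Column 1: 11 + 20 + 23 + 25 + 15 + 33 = 127, so its missing entry is 125 − 127 = -2.
Row 7: -2 + 4 + 8 − 20 + 58 + 20 = 68, so its missing entry is 125 − 68 = 57.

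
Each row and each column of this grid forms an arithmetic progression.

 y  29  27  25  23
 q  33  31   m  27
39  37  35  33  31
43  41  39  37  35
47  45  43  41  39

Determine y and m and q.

y = 31, m = 29, q = 35

Along each row the entries change by -2 per step; down each column they change by 4.
Row 1: from 29 at column 2, stepping by -2 to column 1 gives 31.
Row 2: from 33 at column 2, stepping by -2 to column 4 gives 29.
Row 2: from 33 at column 2, stepping by -2 to column 1 gives 35.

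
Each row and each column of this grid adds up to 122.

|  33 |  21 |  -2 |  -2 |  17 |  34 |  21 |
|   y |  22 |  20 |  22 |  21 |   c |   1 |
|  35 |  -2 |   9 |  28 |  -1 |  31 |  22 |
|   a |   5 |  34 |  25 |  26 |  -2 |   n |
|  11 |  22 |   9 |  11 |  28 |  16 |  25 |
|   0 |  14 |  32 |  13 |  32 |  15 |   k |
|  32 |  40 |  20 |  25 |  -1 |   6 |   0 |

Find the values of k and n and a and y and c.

k = 16, n = 37, a = -3, y = 14, c = 22

Column 6 has 34 + 31 − 2 + 16 + 15 + 6 = 100; the blank must be 122 − 100 = 22.
Row 6 has 0 + 14 + 32 + 13 + 32 + 15 = 106; the blank must be 122 − 106 = 16.
Column 7 has 21 + 1 + 22 + 25 + 16 + 0 = 85; the blank must be 122 − 85 = 37.
Row 4 has 5 + 34 + 25 + 26 − 2 + 37 = 125; the blank must be 122 − 125 = -3.
Row 2 has 22 + 20 + 22 + 21 + 22 + 1 = 108; the blank must be 122 − 108 = 14.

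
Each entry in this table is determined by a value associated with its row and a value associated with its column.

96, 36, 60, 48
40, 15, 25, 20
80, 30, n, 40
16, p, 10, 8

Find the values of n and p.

n = 50, p = 6

Each row is a constant multiple of every other row — this is a multiplication table with the headers hidden.
Row 3 is 40/48 = 5/6 times row 1, so its entry in column 3 is 60 × 5/6 = 50.
Row 4 is 8/48 = 1/6 times row 1, so its entry in column 2 is 36 × 1/6 = 6.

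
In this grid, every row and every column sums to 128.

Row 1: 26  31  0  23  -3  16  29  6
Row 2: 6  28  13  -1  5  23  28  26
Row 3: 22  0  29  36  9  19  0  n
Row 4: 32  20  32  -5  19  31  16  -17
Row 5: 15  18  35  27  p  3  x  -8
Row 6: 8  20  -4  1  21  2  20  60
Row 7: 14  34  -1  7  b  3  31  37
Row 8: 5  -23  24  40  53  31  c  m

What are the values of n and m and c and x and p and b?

Row 3: 22 + 0 + 29 + 36 + 9 + 19 + 0 = 115, so its missing entry is 128 − 115 = 13.
Column 8: 6 + 26 + 13 − 17 − 8 + 60 + 37 = 117, so its missing entry is 128 − 117 = 11.
Row 7: 14 + 34 − 1 + 7 + 3 + 31 + 37 = 125, so its missing entry is 128 − 125 = 3.
Column 5: -3 + 5 + 9 + 19 + 21 + 3 + 53 = 107, so its missing entry is 128 − 107 = 21.
Row 5: 15 + 18 + 35 + 27 + 21 + 3 − 8 = 111, so its missing entry is 128 − 111 = 17.
Row 8: 5 − 23 + 24 + 40 + 53 + 31 + 11 = 141, so its missing entry is 128 − 141 = -13.

n = 13, m = 11, c = -13, x = 17, p = 21, b = 3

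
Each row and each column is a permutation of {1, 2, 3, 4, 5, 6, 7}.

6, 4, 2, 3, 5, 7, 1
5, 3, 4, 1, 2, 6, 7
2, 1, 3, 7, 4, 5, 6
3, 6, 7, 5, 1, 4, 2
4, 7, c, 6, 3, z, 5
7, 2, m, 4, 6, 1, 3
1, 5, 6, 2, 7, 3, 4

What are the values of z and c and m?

Cell (5,6): column 6 already has {1, 3, 4, 5, 6, 7} → 2.
Cell (5,3): row 5 already has {2, 3, 4, 5, 6, 7} → 1.
Cell (6,3): row 6 already has {1, 2, 3, 4, 6, 7} → 5.

z = 2, c = 1, m = 5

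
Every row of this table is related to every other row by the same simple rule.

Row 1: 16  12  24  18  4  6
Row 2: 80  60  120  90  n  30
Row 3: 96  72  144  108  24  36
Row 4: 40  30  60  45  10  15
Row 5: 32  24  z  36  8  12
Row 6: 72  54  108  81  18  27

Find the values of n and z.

Each row is a constant multiple of every other row — this is a multiplication table with the headers hidden.
Row 2 is 30/6 = 5/1 times row 1, so its entry in column 5 is 4 × 5/1 = 20.
Row 5 is 12/6 = 2/1 times row 1, so its entry in column 3 is 24 × 2/1 = 48.

n = 20, z = 48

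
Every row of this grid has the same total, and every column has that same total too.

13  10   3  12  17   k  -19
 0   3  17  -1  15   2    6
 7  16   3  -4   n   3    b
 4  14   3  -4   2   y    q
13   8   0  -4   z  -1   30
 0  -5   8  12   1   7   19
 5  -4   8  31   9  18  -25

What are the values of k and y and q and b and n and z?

Rows 2 and 6 both sum to 42, so that's the common total.
Row 5 has 13 + 8 + 0 − 4 − 1 + 30 = 46; the blank must be 42 − 46 = -4.
Column 5 has 17 + 15 + 2 − 4 + 1 + 9 = 40; the blank must be 42 − 40 = 2.
Row 3 has 7 + 16 + 3 − 4 + 2 + 3 = 27; the blank must be 42 − 27 = 15.
Row 1 has 13 + 10 + 3 + 12 + 17 − 19 = 36; the blank must be 42 − 36 = 6.
Column 7 has -19 + 6 + 15 + 30 + 19 − 25 = 26; the blank must be 42 − 26 = 16.
Row 4 has 4 + 14 + 3 − 4 + 2 + 16 = 35; the blank must be 42 − 35 = 7.

k = 6, y = 7, q = 16, b = 15, n = 2, z = -4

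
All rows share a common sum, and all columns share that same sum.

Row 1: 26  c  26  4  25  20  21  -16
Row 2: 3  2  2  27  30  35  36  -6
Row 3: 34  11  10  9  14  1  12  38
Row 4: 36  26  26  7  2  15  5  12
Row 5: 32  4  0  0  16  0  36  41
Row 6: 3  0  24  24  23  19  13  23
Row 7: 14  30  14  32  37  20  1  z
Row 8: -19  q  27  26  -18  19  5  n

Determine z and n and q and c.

z = -19, n = 56, q = 33, c = 23

Rows 2 and 3 both sum to 129, so that's the common total.
Row 1: 26 + 26 + 4 + 25 + 20 + 21 − 16 = 106, so its missing entry is 129 − 106 = 23.
Row 7: 14 + 30 + 14 + 32 + 37 + 20 + 1 = 148, so its missing entry is 129 − 148 = -19.
Column 2: 23 + 2 + 11 + 26 + 4 + 0 + 30 = 96, so its missing entry is 129 − 96 = 33.
Row 8: -19 + 33 + 27 + 26 − 18 + 19 + 5 = 73, so its missing entry is 129 − 73 = 56.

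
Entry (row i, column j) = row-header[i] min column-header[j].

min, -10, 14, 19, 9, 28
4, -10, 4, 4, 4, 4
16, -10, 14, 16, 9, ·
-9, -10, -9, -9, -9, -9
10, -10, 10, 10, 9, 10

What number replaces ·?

16

min(16, 28) = 16.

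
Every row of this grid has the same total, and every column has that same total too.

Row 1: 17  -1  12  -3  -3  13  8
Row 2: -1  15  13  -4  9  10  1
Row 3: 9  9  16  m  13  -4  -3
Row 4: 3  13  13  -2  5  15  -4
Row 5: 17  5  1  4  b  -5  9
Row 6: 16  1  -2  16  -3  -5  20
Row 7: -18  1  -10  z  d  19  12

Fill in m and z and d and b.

Rows 1 and 2 both sum to 43, so that's the common total.
Row 3: 9 + 9 + 16 + 13 − 4 − 3 = 40, so its missing entry is 43 − 40 = 3.
Column 4: -3 − 4 + 3 − 2 + 4 + 16 = 14, so its missing entry is 43 − 14 = 29.
Row 7: -18 + 1 − 10 + 29 + 19 + 12 = 33, so its missing entry is 43 − 33 = 10.
Row 5: 17 + 5 + 1 + 4 − 5 + 9 = 31, so its missing entry is 43 − 31 = 12.

m = 3, z = 29, d = 10, b = 12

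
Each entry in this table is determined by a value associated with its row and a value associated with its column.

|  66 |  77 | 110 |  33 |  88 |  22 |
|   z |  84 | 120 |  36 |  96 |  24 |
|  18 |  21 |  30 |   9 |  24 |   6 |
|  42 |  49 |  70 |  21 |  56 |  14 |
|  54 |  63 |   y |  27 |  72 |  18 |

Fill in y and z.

Each row is a constant multiple of every other row — this is a multiplication table with the headers hidden.
Row 5 is 18/22 = 9/11 times row 1, so its entry in column 3 is 110 × 9/11 = 90.
Row 2 is 24/22 = 12/11 times row 1, so its entry in column 1 is 66 × 12/11 = 72.

y = 90, z = 72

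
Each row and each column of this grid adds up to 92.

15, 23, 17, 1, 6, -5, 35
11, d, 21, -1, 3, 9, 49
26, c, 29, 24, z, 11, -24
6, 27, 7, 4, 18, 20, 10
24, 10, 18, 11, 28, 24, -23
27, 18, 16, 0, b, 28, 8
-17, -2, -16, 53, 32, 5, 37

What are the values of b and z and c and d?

Row 2: 11 + 21 − 1 + 3 + 9 + 49 = 92, so its missing entry is 92 − 92 = 0.
Row 6: 27 + 18 + 16 + 0 + 28 + 8 = 97, so its missing entry is 92 − 97 = -5.
Column 2: 23 + 0 + 27 + 10 + 18 − 2 = 76, so its missing entry is 92 − 76 = 16.
Row 3: 26 + 16 + 29 + 24 + 11 − 24 = 82, so its missing entry is 92 − 82 = 10.

b = -5, z = 10, c = 16, d = 0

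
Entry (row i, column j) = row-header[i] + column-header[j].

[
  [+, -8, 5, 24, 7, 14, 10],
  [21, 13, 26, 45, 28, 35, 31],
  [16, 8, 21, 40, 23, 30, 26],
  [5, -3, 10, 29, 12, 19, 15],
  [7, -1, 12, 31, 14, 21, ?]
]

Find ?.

17

7 + 10 = 17.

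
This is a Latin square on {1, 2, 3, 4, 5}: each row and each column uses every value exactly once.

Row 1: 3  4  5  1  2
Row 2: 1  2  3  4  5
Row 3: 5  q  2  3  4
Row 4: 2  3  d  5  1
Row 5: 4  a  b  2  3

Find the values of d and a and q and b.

Cell (4,3): row 4 already has {1, 2, 3, 5} → 4.
For row 3, column 2: row 3 already has {2, 3, 4, 5}; that leaves 1.
At (row 5, col 2): column 2 already has {1, 2, 3, 4}, so the value is 5.
For row 5, column 3: row 5 already has {2, 3, 4, 5}; that leaves 1.

d = 4, a = 5, q = 1, b = 1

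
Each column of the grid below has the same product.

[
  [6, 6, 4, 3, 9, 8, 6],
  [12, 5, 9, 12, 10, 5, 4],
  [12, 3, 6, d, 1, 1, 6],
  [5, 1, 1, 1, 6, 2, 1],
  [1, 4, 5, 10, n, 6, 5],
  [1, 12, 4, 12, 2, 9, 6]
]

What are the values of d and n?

Columns 1 and 3 each multiply to 4320, so every column has product 4320.
Column 4: 3×12×1×10×12 = 4320, so the missing entry is 4320 ÷ 4320 = 1.
Column 5: 9×10×1×6×2 = 1080, so the missing entry is 4320 ÷ 1080 = 4.

d = 1, n = 4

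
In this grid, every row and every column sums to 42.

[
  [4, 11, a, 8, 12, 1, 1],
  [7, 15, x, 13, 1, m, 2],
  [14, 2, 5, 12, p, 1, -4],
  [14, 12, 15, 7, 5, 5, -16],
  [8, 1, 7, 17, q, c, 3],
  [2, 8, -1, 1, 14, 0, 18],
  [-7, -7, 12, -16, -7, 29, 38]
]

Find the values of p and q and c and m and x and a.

Row 3 has 14 + 2 + 5 + 12 + 1 − 4 = 30; the blank must be 42 − 30 = 12.
Column 5 has 12 + 1 + 12 + 5 + 14 − 7 = 37; the blank must be 42 − 37 = 5.
Row 5 has 8 + 1 + 7 + 17 + 5 + 3 = 41; the blank must be 42 − 41 = 1.
Column 6 has 1 + 1 + 5 + 1 + 0 + 29 = 37; the blank must be 42 − 37 = 5.
Row 2 has 7 + 15 + 13 + 1 + 5 + 2 = 43; the blank must be 42 − 43 = -1.
Row 1 has 4 + 11 + 8 + 12 + 1 + 1 = 37; the blank must be 42 − 37 = 5.

p = 12, q = 5, c = 1, m = 5, x = -1, a = 5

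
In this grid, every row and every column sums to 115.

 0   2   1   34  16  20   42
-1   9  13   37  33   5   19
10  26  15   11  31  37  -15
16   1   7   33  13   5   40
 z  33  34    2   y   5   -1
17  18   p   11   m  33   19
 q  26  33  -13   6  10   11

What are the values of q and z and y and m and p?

q = 42, z = 31, y = 11, m = 5, p = 12

The known cells in row 7 total 73, leaving 115 − 73 = 42 for the blank.
The known cells in column 1 total 84, leaving 115 − 84 = 31 for the blank.
The known cells in row 5 total 104, leaving 115 − 104 = 11 for the blank.
The known cells in column 5 total 110, leaving 115 − 110 = 5 for the blank.
The known cells in row 6 total 103, leaving 115 − 103 = 12 for the blank.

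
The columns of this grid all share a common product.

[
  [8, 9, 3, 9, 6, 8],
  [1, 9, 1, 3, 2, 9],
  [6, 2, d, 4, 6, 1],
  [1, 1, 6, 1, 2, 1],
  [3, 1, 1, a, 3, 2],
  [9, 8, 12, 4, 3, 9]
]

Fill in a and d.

a = 3, d = 6

Columns 1 and 5 each multiply to 1296, so every column has product 1296.
Column 4: 9×3×4×1×4 = 432, so the missing entry is 1296 ÷ 432 = 3.
Column 3: 3×1×6×1×12 = 216, so the missing entry is 1296 ÷ 216 = 6.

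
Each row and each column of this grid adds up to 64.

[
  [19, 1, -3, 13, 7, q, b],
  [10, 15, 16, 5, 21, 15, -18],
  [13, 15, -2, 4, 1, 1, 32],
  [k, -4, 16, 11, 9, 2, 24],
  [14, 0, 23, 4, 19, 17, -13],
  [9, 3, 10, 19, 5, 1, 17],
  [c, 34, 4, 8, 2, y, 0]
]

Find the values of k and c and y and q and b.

k = 6, c = -7, y = 23, q = 5, b = 22

Column 7: -18 + 32 + 24 − 13 + 17 + 0 = 42, so its missing entry is 64 − 42 = 22.
Row 4: -4 + 16 + 11 + 9 + 2 + 24 = 58, so its missing entry is 64 − 58 = 6.
Row 1: 19 + 1 − 3 + 13 + 7 + 22 = 59, so its missing entry is 64 − 59 = 5.
Column 6: 5 + 15 + 1 + 2 + 17 + 1 = 41, so its missing entry is 64 − 41 = 23.
Row 7: 34 + 4 + 8 + 2 + 23 + 0 = 71, so its missing entry is 64 − 71 = -7.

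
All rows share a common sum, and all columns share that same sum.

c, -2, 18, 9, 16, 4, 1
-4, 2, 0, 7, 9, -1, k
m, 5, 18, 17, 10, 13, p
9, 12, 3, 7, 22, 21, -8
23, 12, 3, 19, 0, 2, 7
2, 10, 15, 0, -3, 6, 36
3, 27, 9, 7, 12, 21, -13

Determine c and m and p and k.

Rows 4 and 5 both sum to 66, so that's the common total.
The known cells in row 2 total 13, leaving 66 − 13 = 53 for the blank.
The known cells in column 7 total 76, leaving 66 − 76 = -10 for the blank.
The known cells in row 3 total 53, leaving 66 − 53 = 13 for the blank.
The known cells in row 1 total 46, leaving 66 − 46 = 20 for the blank.

c = 20, m = 13, p = -10, k = 53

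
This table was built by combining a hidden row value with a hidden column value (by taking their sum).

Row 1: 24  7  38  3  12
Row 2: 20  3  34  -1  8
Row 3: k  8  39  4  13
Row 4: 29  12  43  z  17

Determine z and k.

The difference between any two rows is the same in every column — this is an addition table with the headers hidden.
Row 4 minus row 1 is 17 − 12 = 5, so its entry in column 4 is 3 + 5 = 8.
Row 3 minus row 1 is 13 − 12 = 1, so its entry in column 1 is 24 + 1 = 25.

z = 8, k = 25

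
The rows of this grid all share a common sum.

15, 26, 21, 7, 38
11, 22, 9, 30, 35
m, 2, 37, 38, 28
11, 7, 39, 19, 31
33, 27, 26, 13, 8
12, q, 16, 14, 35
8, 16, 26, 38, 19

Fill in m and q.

The complete rows each total 107.
Row 3 is missing 107 − 105 = 2 (since 2 + 37 + 38 + 28 = 105).
Row 6 is missing 107 − 77 = 30 (since 12 + 16 + 14 + 35 = 77).

m = 2, q = 30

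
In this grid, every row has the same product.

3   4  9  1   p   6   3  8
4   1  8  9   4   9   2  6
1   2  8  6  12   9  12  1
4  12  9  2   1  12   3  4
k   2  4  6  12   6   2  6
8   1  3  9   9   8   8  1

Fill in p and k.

Rows 2 and 6 each multiply to 124416, so every row has product 124416.
Row 1: 3×4×9×1×6×3×8 = 15552, so the missing entry is 124416 ÷ 15552 = 8.
Row 5: 2×4×6×12×6×2×6 = 41472, so the missing entry is 124416 ÷ 41472 = 3.

p = 8, k = 3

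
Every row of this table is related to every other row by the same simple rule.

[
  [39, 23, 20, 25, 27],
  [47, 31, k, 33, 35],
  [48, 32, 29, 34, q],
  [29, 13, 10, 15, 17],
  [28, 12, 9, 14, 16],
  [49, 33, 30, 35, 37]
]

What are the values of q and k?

q = 36, k = 28

The difference between any two rows is the same in every column — this is an addition table with the headers hidden.
Row 3 minus row 1 is 48 − 39 = 9, so its entry in column 5 is 27 + 9 = 36.
Row 2 minus row 1 is 47 − 39 = 8, so its entry in column 3 is 20 + 8 = 28.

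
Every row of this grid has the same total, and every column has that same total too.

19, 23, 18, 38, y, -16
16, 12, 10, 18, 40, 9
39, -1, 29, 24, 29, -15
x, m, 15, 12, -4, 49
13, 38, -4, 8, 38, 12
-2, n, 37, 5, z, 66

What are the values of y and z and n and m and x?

Rows 2 and 3 both sum to 105, so that's the common total.
The known cells in row 1 total 82, leaving 105 − 82 = 23 for the blank.
The known cells in column 5 total 126, leaving 105 − 126 = -21 for the blank.
The known cells in row 6 total 85, leaving 105 − 85 = 20 for the blank.
The known cells in column 2 total 92, leaving 105 − 92 = 13 for the blank.
The known cells in row 4 total 85, leaving 105 − 85 = 20 for the blank.

y = 23, z = -21, n = 20, m = 13, x = 20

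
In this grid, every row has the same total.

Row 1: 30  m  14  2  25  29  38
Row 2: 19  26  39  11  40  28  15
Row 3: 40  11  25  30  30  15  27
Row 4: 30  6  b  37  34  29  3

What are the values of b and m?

Rows 2 and 3 both add up to 178, so every row sums to 178.
Row 4: 30 + 6 + 37 + 34 + 29 + 3 = 139, so the missing entry is 178 − 139 = 39.
Row 1: 30 + 14 + 2 + 25 + 29 + 38 = 138, so the missing entry is 178 − 138 = 40.

b = 39, m = 40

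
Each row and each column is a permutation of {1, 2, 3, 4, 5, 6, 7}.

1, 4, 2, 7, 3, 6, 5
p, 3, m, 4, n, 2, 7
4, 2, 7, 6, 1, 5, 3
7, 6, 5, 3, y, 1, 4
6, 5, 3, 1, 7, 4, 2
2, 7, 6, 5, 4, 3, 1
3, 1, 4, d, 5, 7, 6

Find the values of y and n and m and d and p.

y = 2, n = 6, m = 1, d = 2, p = 5

At (row 2, col 3): column 3 already has {2, 3, 4, 5, 6, 7}, so the value is 1.
Cell (4,5): row 4 already has {1, 3, 4, 5, 6, 7} → 2.
At (row 2, col 5): column 5 already has {1, 2, 3, 4, 5, 7}, so the value is 6.
For row 2, column 1: row 2 already has {1, 2, 3, 4, 6, 7}; that leaves 5.
At (row 7, col 4): row 7 already has {1, 3, 4, 5, 6, 7}, so the value is 2.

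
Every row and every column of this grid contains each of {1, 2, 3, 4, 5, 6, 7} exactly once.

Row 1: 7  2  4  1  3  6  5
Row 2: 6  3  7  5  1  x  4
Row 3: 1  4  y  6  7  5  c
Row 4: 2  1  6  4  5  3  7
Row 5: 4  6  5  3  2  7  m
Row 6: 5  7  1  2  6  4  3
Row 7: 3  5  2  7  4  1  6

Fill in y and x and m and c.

y = 3, x = 2, m = 1, c = 2

Cell (2,6): row 2 already has {1, 3, 4, 5, 6, 7} → 2.
At (row 5, col 7): row 5 already has {2, 3, 4, 5, 6, 7}, so the value is 1.
Cell (3,7): column 7 already has {1, 3, 4, 5, 6, 7} → 2.
Cell (3,3): row 3 already has {1, 2, 4, 5, 6, 7} → 3.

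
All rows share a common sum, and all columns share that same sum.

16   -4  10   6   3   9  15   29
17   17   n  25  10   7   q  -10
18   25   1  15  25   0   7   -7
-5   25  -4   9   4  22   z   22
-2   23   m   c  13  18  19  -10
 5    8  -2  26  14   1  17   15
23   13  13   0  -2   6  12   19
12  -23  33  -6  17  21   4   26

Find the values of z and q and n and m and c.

z = 11, q = -1, n = 19, m = 14, c = 9

Rows 1 and 3 both sum to 84, so that's the common total.
Column 4 has 6 + 25 + 15 + 9 + 26 + 0 − 6 = 75; the blank must be 84 − 75 = 9.
Row 5 has -2 + 23 + 9 + 13 + 18 + 19 − 10 = 70; the blank must be 84 − 70 = 14.
Column 3 has 10 + 1 − 4 + 14 − 2 + 13 + 33 = 65; the blank must be 84 − 65 = 19.
Row 4 has -5 + 25 − 4 + 9 + 4 + 22 + 22 = 73; the blank must be 84 − 73 = 11.
Row 2 has 17 + 17 + 19 + 25 + 10 + 7 − 10 = 85; the blank must be 84 − 85 = -1.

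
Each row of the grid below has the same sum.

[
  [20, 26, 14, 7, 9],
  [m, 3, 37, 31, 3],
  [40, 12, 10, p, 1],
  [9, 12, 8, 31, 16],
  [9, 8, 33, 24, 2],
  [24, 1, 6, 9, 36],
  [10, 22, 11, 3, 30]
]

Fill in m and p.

The complete rows each total 76.
Row 2 is missing 76 − 74 = 2 (since 3 + 37 + 31 + 3 = 74).
Row 3 is missing 76 − 63 = 13 (since 40 + 12 + 10 + 1 = 63).

m = 2, p = 13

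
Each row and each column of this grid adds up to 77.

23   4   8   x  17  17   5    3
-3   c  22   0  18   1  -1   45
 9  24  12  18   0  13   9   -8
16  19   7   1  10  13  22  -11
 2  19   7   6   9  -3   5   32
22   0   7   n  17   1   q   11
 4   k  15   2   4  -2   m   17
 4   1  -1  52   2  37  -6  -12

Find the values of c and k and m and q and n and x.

Row 2 has -3 + 22 + 0 + 18 + 1 − 1 + 45 = 82; the blank must be 77 − 82 = -5.
Column 2 has 4 − 5 + 24 + 19 + 19 + 0 + 1 = 62; the blank must be 77 − 62 = 15.
Row 1 has 23 + 4 + 8 + 17 + 17 + 5 + 3 = 77; the blank must be 77 − 77 = 0.
Column 4 has 0 + 0 + 18 + 1 + 6 + 2 + 52 = 79; the blank must be 77 − 79 = -2.
Row 6 has 22 + 0 + 7 − 2 + 17 + 1 + 11 = 56; the blank must be 77 − 56 = 21.
Row 7 has 4 + 15 + 15 + 2 + 4 − 2 + 17 = 55; the blank must be 77 − 55 = 22.

c = -5, k = 15, m = 22, q = 21, n = -2, x = 0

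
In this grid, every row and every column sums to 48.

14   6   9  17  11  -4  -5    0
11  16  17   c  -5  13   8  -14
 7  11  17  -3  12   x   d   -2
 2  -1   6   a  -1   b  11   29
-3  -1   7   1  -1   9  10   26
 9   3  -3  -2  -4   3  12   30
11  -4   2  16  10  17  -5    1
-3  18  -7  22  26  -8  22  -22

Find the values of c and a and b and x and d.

c = 2, a = -5, b = 7, x = 11, d = -5

Column 7 has -5 + 8 + 11 + 10 + 12 − 5 + 22 = 53; the blank must be 48 − 53 = -5.
Row 3 has 7 + 11 + 17 − 3 + 12 − 5 − 2 = 37; the blank must be 48 − 37 = 11.
Row 2 has 11 + 16 + 17 − 5 + 13 + 8 − 14 = 46; the blank must be 48 − 46 = 2.
Column 4 has 17 + 2 − 3 + 1 − 2 + 16 + 22 = 53; the blank must be 48 − 53 = -5.
Row 4 has 2 − 1 + 6 − 5 − 1 + 11 + 29 = 41; the blank must be 48 − 41 = 7.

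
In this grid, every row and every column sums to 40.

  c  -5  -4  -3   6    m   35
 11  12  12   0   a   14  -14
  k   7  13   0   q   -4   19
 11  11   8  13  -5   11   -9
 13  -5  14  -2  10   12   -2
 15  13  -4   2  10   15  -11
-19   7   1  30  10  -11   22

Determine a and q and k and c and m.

a = 5, q = 4, k = 1, c = 8, m = 3

Row 2: 11 + 12 + 12 + 0 + 14 − 14 = 35, so its missing entry is 40 − 35 = 5.
Column 5: 6 + 5 − 5 + 10 + 10 + 10 = 36, so its missing entry is 40 − 36 = 4.
Row 3: 7 + 13 + 0 + 4 − 4 + 19 = 39, so its missing entry is 40 − 39 = 1.
Column 1: 11 + 1 + 11 + 13 + 15 − 19 = 32, so its missing entry is 40 − 32 = 8.
Row 1: 8 − 5 − 4 − 3 + 6 + 35 = 37, so its missing entry is 40 − 37 = 3.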